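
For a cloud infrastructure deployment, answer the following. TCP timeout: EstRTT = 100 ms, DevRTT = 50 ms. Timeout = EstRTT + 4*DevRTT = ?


Given: EstRTT = 100 ms, DevRTT = 50 ms
Timeout = EstRTT + 4 * DevRTT
4 * DevRTT = 4 * 50 = 200
Timeout = 100 + 200 = 300 ms

300


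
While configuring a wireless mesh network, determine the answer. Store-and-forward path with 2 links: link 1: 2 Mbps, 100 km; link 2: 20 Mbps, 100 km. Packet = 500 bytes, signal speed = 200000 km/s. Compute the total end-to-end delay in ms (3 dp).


Packet = 500 bytes = 4000 bits. Store-and-forward: sum (t_trans + t_prop) per link.
Link 1: t_trans = 4000/(2*10^6) s = 2.0000 ms; t_prop = 100/200000 s = 0.5000 ms; subtotal = 2.5000 ms
Link 2: t_trans = 4000/(20*10^6) s = 0.2000 ms; t_prop = 100/200000 s = 0.5000 ms; subtotal = 0.7000 ms
End-to-end = 2.5000 + 0.7000 = 3.2000 ms -> 3.200 ms (3 dp)

3.200


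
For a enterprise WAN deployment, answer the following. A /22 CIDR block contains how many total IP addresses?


Given: CIDR prefix /22
Host bits = 32 - 22 = 10
Total addresses = 2^10 = 1024

1024


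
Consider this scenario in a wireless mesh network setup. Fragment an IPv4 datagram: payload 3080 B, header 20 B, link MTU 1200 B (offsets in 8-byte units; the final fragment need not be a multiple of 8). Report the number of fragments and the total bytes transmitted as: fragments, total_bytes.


Max data per non-final fragment = floor((MTU - header)/8)*8 = floor((1200 - 20)/8)*8 = floor(1180/8)*8 = 1176 B
Final fragment needs no 8-byte alignment: it can carry up to MTU - header = 1180 B
Non-final fragments needed = ceil((payload - 1180) / 1176) = ceil(1900/1176) = ceil(1.6156) = 2
Number of fragments = 2 + 1 = 3
Fragment sizes (data): 2 * 1176 B + 728 B (last, 728 <= 1180 OK)
Total bytes sent = payload + n_frags * header = 3080 + 3*20 = 3080 + 60 = 3140 B

3, 3140


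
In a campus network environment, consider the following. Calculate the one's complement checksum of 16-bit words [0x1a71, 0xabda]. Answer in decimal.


Given words: [0x1a71, 0xabda]
Step 1: Sum all words
Raw sum = 6769 + 43994 = 50763
One's complement = ~50763 & 0xFFFF = 14772

14772


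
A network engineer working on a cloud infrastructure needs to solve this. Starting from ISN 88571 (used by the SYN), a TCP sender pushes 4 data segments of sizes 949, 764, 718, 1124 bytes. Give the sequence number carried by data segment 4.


The SYN occupies sequence number ISN = 88571, so the first data byte is ISN + 1 = 88572.
SEQ of data segment i = (ISN + 1) + sum of payload sizes of segments 1..i-1.
Segment 1: SEQ = 88572, payload = 949 bytes
Segment 2: SEQ = 89521, payload = 764 bytes
Segment 3: SEQ = 90285, payload = 718 bytes
Segment 4: SEQ = 91003, payload = 1124 bytes
SEQ of segment 4 = 88572 + 949 + 764 + 718 = 91003

91003


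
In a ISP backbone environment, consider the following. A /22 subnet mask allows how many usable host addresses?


Given: subnet mask /22
Host bits = 32 - 22 = 10
Total addresses = 2^10 = 1024
Usable hosts = 1024 - 2 (network + broadcast) = 1022

1022


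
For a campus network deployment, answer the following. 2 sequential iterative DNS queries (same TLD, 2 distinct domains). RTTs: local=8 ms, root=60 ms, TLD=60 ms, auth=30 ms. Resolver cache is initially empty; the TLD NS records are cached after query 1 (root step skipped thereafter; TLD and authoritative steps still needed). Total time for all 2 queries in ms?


Lookup 1 (cold cache): local + root + TLD + auth = 8 + 60 + 60 + 30 = 158 ms
Lookups 2..2 (TLD NS cached -> skip root; new domain -> still ask TLD and auth): local + TLD + auth = 8 + 60 + 30 = 98 ms each
Remaining 1 lookups: 1 * 98 = 98 ms
Total = 158 + 98 = 256 ms

256


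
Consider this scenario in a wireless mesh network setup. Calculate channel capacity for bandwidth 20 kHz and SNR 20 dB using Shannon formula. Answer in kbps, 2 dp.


Given: B = 20 kHz, SNR = 20 dB
SNR linear = 10^(20/10) = 100
1 + SNR = 101
log2(101) = 6.6582114828
C = 20 * 1000 * 6.6582114828 = 133164.2297 bps
C = 133.164230 kbps -> 133.16 kbps (2 dp)

133.16


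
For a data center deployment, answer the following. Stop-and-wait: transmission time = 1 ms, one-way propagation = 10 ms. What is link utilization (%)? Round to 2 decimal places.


Given: Ttrans = 1 ms, Tprop = 10 ms
RTT = 2 * Tprop = 2 * 10 = 20 ms
U = Ttrans / (Ttrans + RTT)
U = 1 / (1 + 20)
U = 1 / 21 = 0.047619
U% = 4.76%

4.76


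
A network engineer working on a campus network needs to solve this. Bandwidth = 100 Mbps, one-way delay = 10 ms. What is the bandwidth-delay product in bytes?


Given: bandwidth = 100 Mbps, delay = 10 ms
BDP in bits = 100 * 10^6 * 10 / 1000
BDP in bits = 1000000
BDP in bytes = 1000000 / 8 = 125000

125000


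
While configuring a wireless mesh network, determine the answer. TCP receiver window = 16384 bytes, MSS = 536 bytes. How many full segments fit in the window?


Given: RWND = 16384 bytes, MSS = 536 bytes
Full segments = floor(RWND / MSS)
Full segments = floor(16384 / 536)
Full segments = floor(30.5672) = 30

30


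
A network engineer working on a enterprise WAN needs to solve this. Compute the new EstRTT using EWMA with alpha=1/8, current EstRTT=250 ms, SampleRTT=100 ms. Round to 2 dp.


Given: EstRTT = 250 ms, SampleRTT = 100 ms, alpha = 1/8
New EstRTT = (1 - alpha) * EstRTT + alpha * SampleRTT
(7/8) * 250 = 218.75
(1/8) * 100 = 12.5
New EstRTT = 218.75 + 12.5 = 231.25 ms -> 231.25 ms (2 dp)

231.25


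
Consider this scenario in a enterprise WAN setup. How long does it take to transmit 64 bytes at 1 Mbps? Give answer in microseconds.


Given: packet = 64 bytes, bandwidth = 1 Mbps
Packet in bits = 64 * 8 = 512 bits
Bandwidth = 1 * 10^6 = 1000000 bps
Time = 512 / 1000000 seconds
Time in us = 512 * 10^6 / 1000000 = 512

512


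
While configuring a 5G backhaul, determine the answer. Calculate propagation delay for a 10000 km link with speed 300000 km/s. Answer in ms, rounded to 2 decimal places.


Given: distance = 10000 km, speed = 300000 km/s
Delay = distance / speed = 10000 / 300000 seconds
Delay in ms = 10000 * 1000 / 300000
Delay = 33.3333 ms
Rounded to 2 dp = 33.33 ms

33.33


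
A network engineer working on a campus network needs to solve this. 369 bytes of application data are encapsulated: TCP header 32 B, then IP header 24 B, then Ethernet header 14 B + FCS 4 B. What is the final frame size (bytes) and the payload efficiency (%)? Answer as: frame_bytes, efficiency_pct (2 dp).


TCP segment = 369 + 32 = 401 B
IP packet = 401 + 24 = 425 B
Ethernet frame = 425 + 14 + 4 = 443 B
Efficiency = app / frame = 369 / 443 = 0.832957 = 83.2957% -> 83.30% (2 dp)

443, 83.30


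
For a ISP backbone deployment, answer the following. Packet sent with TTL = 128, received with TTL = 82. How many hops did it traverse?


Given: initial TTL = 128, received TTL = 82
Hops = initial TTL - received TTL
Hops = 128 - 82 = 46

46


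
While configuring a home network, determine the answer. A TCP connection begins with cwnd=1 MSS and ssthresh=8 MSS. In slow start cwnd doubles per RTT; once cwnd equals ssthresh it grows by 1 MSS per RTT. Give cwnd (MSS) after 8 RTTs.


RTT 0: cwnd = 1 MSS (initial)
RTT 1: cwnd = 2 MSS (slow start, doubled)
RTT 2: cwnd = 4 MSS (slow start, doubled)
RTT 3: cwnd = 8 MSS (slow start, doubled)
RTT 4: cwnd = 9 MSS (congestion avoidance, +1)
RTT 5: cwnd = 10 MSS (congestion avoidance, +1)
RTT 6: cwnd = 11 MSS (congestion avoidance, +1)
RTT 7: cwnd = 12 MSS (congestion avoidance, +1)
RTT 8: cwnd = 13 MSS (congestion avoidance, +1)

13


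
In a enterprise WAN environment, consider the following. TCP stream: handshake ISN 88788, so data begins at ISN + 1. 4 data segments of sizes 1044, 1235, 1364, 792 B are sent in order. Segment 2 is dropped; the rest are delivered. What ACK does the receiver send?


SYN uses sequence number 88788; first data byte = ISN + 1 = 88789.
Segment 1: SEQ = 88789, len = 1044 B, covers [88789, 89832]
Segment 2: SEQ = 89833, len = 1235 B, covers [89833, 91067] [LOST]
Segment 3: SEQ = 91068, len = 1364 B, covers [91068, 92431]
Segment 4: SEQ = 92432, len = 792 B, covers [92432, 93223]
In-order data received: bytes [88789, 89832] (segments 1..1).
Segment 2 missing -> gap begins at byte 89833; later segments buffered out of order.
Cumulative ACK = next expected in-order byte = 88789 + 1044 = 89833

89833


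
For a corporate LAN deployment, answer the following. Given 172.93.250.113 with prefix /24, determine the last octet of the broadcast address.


Given: IP = 172.93.250.113, prefix = /24
Host bits = 32 - 24 = 8
Network last octet = 113 AND mask = 0
Host part size = 2^8 - 1 = 255
Broadcast last octet = 0 OR 255 = 255

255


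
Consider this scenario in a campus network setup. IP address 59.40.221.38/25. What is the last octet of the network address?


Given: IP = 59.40.221.38, prefix = /25
Subnet mask = 255.255.255.128
Last octet of IP: 38
Last octet of mask: 128
Network last octet = 38 AND 128 = 0

0


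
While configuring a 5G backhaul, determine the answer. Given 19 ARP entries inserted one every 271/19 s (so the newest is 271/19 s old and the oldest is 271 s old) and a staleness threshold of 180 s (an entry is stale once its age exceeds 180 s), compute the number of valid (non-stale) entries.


Ages are k * 271/19 s for k = 1..19 (spacing = 14.2632 s).
Entry k is valid iff k * 271/19 <= 180 iff k <= 19 * 180 / 271 = 12.6199
n_valid = floor(12.6199) = 12
(n_stale = 19 - 12 = 7)

12


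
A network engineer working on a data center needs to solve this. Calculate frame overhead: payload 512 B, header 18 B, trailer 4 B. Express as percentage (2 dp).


Given: payload = 512 B, header = 18 B, trailer = 4 B
Overhead bytes = header + trailer = 18 + 4 = 22
Total frame = payload + overhead = 512 + 22 = 534
Overhead % = 22 / 534 * 100 = 4.1199% -> 4.12% (2 dp)

4.12


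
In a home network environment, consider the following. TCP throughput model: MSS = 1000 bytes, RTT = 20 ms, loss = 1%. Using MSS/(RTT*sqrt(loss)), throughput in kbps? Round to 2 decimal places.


Given: MSS = 1000 bytes, RTT = 20 ms, loss = 1%
RTT in seconds = 20 / 1000 = 0.02
Loss rate = 1% = 0.01
sqrt(loss) = sqrt(0.01) = 0.1
Throughput (bytes/s) = 1000 / (0.02 * 0.1) = 500000.0000
Throughput (kbps) = 500000.0000 * 8 / 1000 = 4000.000000 -> 4000.00 kbps (2 dp)

4000.00


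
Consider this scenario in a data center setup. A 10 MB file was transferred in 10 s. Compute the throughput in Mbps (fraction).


Given: file = 10 MB, time = 10 s
File in Mb = 10 * 8 = 80 Mb
Throughput = 80 / 10 Mbps
Throughput = 8 Mbps

8


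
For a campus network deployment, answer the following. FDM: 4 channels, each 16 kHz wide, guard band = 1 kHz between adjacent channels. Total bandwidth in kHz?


Given: 4 channels, 16 kHz each, guard = 1 kHz
Channel bandwidth = 4 * 16 = 64 kHz
Guard bands = 3 gaps * 1 kHz = 3 kHz
Total = 64 + 3 = 67 kHz

67


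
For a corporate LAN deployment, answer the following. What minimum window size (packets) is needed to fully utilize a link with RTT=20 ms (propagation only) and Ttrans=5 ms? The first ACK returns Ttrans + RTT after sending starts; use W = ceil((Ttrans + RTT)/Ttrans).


Given: Ttrans = 5 ms, RTT = 20 ms (= 2 * Tprop, Tprop = 10 ms)
Time until first ACK returns = Ttrans + RTT = 5 + 20 = 25 ms
Need W * Ttrans >= Ttrans + RTT  ->  W >= (Ttrans + RTT) / Ttrans
(Ttrans + RTT) / Ttrans = 25 / 5 = 5
W_min = ceil(5) = 5

5


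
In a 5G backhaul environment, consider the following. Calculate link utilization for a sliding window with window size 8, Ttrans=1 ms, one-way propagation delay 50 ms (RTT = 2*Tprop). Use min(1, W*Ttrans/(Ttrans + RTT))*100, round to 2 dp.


Given: W = 8, Ttrans = 1 ms, RTT = 100 ms (= 2 * Tprop, Tprop = 50 ms)
Cycle time = Ttrans + RTT = 1 + 100 = 101 ms (first packet sent until its ACK returns)
W * Ttrans = 8 * 1 = 8 ms of sending per cycle
W * Ttrans / (Ttrans + RTT) = 8 / 101 = 0.079208
U = min(1, 0.079208) = 0.079208
U% = 7.92%

7.92


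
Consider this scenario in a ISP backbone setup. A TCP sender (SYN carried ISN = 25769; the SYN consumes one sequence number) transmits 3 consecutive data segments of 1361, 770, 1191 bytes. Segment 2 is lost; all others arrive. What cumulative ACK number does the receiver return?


SYN uses sequence number 25769; first data byte = ISN + 1 = 25770.
Segment 1: SEQ = 25770, len = 1361 B, covers [25770, 27130]
Segment 2: SEQ = 27131, len = 770 B, covers [27131, 27900] [LOST]
Segment 3: SEQ = 27901, len = 1191 B, covers [27901, 29091]
In-order data received: bytes [25770, 27130] (segments 1..1).
Segment 2 missing -> gap begins at byte 27131; later segments buffered out of order.
Cumulative ACK = next expected in-order byte = 25770 + 1361 = 27131

27131


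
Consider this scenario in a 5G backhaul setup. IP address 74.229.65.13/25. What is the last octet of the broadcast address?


Given: IP = 74.229.65.13, prefix = /25
Host bits = 32 - 25 = 7
Network last octet = 13 AND mask = 0
Host part size = 2^7 - 1 = 127
Broadcast last octet = 0 OR 127 = 127

127


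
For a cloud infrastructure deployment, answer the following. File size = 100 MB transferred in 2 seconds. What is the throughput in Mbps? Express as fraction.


Given: file = 100 MB, time = 2 s
File in Mb = 100 * 8 = 800 Mb
Throughput = 800 / 2 Mbps
Throughput = 400 Mbps

400


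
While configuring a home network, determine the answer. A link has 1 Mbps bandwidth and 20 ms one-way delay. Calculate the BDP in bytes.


Given: bandwidth = 1 Mbps, delay = 20 ms
BDP in bits = 1 * 10^6 * 20 / 1000
BDP in bits = 20000
BDP in bytes = 20000 / 8 = 2500

2500


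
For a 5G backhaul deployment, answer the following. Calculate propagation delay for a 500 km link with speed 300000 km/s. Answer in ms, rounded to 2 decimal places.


Given: distance = 500 km, speed = 300000 km/s
Delay = distance / speed = 500 / 300000 seconds
Delay in ms = 500 * 1000 / 300000
Delay = 1.6667 ms
Rounded to 2 dp = 1.67 ms

1.67


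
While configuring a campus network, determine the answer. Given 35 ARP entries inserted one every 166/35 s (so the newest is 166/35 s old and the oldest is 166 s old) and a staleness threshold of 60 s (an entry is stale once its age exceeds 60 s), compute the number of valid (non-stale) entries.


Ages are k * 166/35 s for k = 1..35 (spacing = 4.7429 s).
Entry k is valid iff k * 166/35 <= 60 iff k <= 35 * 60 / 166 = 12.6506
n_valid = floor(12.6506) = 12
(n_stale = 35 - 12 = 23)

12


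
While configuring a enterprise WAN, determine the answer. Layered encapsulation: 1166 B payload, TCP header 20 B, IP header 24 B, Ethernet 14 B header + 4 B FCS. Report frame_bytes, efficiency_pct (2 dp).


TCP segment = 1166 + 20 = 1186 B
IP packet = 1186 + 24 = 1210 B
Ethernet frame = 1210 + 14 + 4 = 1228 B
Efficiency = app / frame = 1166 / 1228 = 0.949511 = 94.9511% -> 94.95% (2 dp)

1228, 94.95


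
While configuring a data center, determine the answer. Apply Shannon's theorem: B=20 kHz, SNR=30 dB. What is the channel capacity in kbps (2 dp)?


Given: B = 20 kHz, SNR = 30 dB
SNR linear = 10^(30/10) = 1000
1 + SNR = 1001
log2(1001) = 9.9672262588
C = 20 * 1000 * 9.9672262588 = 199344.5252 bps
C = 199.344525 kbps -> 199.34 kbps (2 dp)

199.34


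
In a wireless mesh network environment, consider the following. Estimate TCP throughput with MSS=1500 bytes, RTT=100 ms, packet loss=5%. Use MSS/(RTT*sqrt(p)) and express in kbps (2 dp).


Given: MSS = 1500 bytes, RTT = 100 ms, loss = 5%
RTT in seconds = 100 / 1000 = 0.1
Loss rate = 5% = 0.05
sqrt(loss) = sqrt(0.05) = 0.223606797750
Throughput (bytes/s) = 1500 / (0.1 * 0.223606797750) = 67082.0393
Throughput (kbps) = 67082.0393 * 8 / 1000 = 536.656315 -> 536.66 kbps (2 dp)

536.66


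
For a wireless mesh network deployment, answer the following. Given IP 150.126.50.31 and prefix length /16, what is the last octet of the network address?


Given: IP = 150.126.50.31, prefix = /16
Subnet mask = 255.255.0.0
Last octet of IP: 31
Last octet of mask: 0
Network last octet = 31 AND 0 = 0

0


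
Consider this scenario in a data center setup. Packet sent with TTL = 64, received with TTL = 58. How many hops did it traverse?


Given: initial TTL = 64, received TTL = 58
Hops = initial TTL - received TTL
Hops = 64 - 58 = 6

6


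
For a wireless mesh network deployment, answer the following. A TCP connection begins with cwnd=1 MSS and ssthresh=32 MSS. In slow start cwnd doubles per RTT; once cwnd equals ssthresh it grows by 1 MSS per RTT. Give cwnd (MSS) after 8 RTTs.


RTT 0: cwnd = 1 MSS (initial)
RTT 1: cwnd = 2 MSS (slow start, doubled)
RTT 2: cwnd = 4 MSS (slow start, doubled)
RTT 3: cwnd = 8 MSS (slow start, doubled)
RTT 4: cwnd = 16 MSS (slow start, doubled)
RTT 5: cwnd = 32 MSS (slow start, doubled)
RTT 6: cwnd = 33 MSS (congestion avoidance, +1)
RTT 7: cwnd = 34 MSS (congestion avoidance, +1)
RTT 8: cwnd = 35 MSS (congestion avoidance, +1)

35


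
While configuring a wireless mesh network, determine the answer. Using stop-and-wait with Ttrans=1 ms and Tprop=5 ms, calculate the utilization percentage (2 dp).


Given: Ttrans = 1 ms, Tprop = 5 ms
RTT = 2 * Tprop = 2 * 5 = 10 ms
U = Ttrans / (Ttrans + RTT)
U = 1 / (1 + 10)
U = 1 / 11 = 0.090909
U% = 9.09%

9.09


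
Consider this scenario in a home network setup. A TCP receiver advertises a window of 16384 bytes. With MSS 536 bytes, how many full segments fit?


Given: RWND = 16384 bytes, MSS = 536 bytes
Full segments = floor(RWND / MSS)
Full segments = floor(16384 / 536)
Full segments = floor(30.5672) = 30

30


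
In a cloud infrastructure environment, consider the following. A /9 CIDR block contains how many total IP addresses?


Given: CIDR prefix /9
Host bits = 32 - 9 = 23
Total addresses = 2^23 = 8388608

8388608


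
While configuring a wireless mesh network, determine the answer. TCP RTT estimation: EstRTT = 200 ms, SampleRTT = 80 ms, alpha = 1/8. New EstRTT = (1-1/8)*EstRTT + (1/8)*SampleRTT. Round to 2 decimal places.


Given: EstRTT = 200 ms, SampleRTT = 80 ms, alpha = 1/8
New EstRTT = (1 - alpha) * EstRTT + alpha * SampleRTT
(7/8) * 200 = 175
(1/8) * 80 = 10
New EstRTT = 175 + 10 = 185 ms -> 185.00 ms (2 dp)

185.00


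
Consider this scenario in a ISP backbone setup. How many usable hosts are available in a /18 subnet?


Given: subnet mask /18
Host bits = 32 - 18 = 14
Total addresses = 2^14 = 16384
Usable hosts = 16384 - 2 (network + broadcast) = 16382

16382


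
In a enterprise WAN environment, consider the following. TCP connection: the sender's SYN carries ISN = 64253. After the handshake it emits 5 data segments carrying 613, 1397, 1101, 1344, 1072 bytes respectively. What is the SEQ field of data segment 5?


The SYN occupies sequence number ISN = 64253, so the first data byte is ISN + 1 = 64254.
SEQ of data segment i = (ISN + 1) + sum of payload sizes of segments 1..i-1.
Segment 1: SEQ = 64254, payload = 613 bytes
Segment 2: SEQ = 64867, payload = 1397 bytes
Segment 3: SEQ = 66264, payload = 1101 bytes
Segment 4: SEQ = 67365, payload = 1344 bytes
Segment 5: SEQ = 68709, payload = 1072 bytes
SEQ of segment 5 = 64254 + 613 + 1397 + 1101 + 1344 = 68709

68709


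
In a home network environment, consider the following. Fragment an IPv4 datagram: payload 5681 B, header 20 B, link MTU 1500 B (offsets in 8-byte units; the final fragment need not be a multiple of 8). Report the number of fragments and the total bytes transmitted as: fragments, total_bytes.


Max data per non-final fragment = floor((MTU - header)/8)*8 = floor((1500 - 20)/8)*8 = floor(1480/8)*8 = 1480 B
Final fragment needs no 8-byte alignment: it can carry up to MTU - header = 1480 B
Non-final fragments needed = ceil((payload - 1480) / 1480) = ceil(4201/1480) = ceil(2.8385) = 3
Number of fragments = 3 + 1 = 4
Fragment sizes (data): 3 * 1480 B + 1241 B (last, 1241 <= 1480 OK)
Total bytes sent = payload + n_frags * header = 5681 + 4*20 = 5681 + 80 = 5761 B

4, 5761


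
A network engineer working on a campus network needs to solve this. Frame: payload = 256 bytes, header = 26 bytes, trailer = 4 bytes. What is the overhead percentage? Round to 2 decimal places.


Given: payload = 256 B, header = 26 B, trailer = 4 B
Overhead bytes = header + trailer = 26 + 4 = 30
Total frame = payload + overhead = 256 + 30 = 286
Overhead % = 30 / 286 * 100 = 10.4895% -> 10.49% (2 dp)

10.49


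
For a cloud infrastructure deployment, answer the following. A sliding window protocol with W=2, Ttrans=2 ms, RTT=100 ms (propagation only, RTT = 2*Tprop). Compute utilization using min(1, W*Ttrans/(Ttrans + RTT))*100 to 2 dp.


Given: W = 2, Ttrans = 2 ms, RTT = 100 ms (= 2 * Tprop, Tprop = 50 ms)
Cycle time = Ttrans + RTT = 2 + 100 = 102 ms (first packet sent until its ACK returns)
W * Ttrans = 2 * 2 = 4 ms of sending per cycle
W * Ttrans / (Ttrans + RTT) = 4 / 102 = 0.039216
U = min(1, 0.039216) = 0.039216
U% = 3.92%

3.92


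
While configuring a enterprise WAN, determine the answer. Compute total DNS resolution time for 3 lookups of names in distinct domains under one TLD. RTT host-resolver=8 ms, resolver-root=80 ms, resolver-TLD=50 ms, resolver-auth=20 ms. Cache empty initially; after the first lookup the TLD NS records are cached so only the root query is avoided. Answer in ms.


Lookup 1 (cold cache): local + root + TLD + auth = 8 + 80 + 50 + 20 = 158 ms
Lookups 2..3 (TLD NS cached -> skip root; new domain -> still ask TLD and auth): local + TLD + auth = 8 + 50 + 20 = 78 ms each
Remaining 2 lookups: 2 * 78 = 156 ms
Total = 158 + 156 = 314 ms

314


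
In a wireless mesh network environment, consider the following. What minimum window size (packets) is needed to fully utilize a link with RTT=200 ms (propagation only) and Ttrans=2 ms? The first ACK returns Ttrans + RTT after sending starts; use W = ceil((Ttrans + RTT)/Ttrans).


Given: Ttrans = 2 ms, RTT = 200 ms (= 2 * Tprop, Tprop = 100 ms)
Time until first ACK returns = Ttrans + RTT = 2 + 200 = 202 ms
Need W * Ttrans >= Ttrans + RTT  ->  W >= (Ttrans + RTT) / Ttrans
(Ttrans + RTT) / Ttrans = 202 / 2 = 101
W_min = ceil(101) = 101

101


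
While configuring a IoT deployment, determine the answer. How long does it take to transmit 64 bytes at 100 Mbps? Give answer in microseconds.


Given: packet = 64 bytes, bandwidth = 100 Mbps
Packet in bits = 64 * 8 = 512 bits
Bandwidth = 100 * 10^6 = 100000000 bps
Time = 512 / 100000000 seconds
Time in us = 512 * 10^6 / 100000000 = 5.12

5.12


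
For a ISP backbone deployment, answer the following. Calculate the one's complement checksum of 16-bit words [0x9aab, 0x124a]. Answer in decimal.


Given words: [0x9aab, 0x124a]
Step 1: Sum all words
Raw sum = 39595 + 4682 = 44277
One's complement = ~44277 & 0xFFFF = 21258

21258


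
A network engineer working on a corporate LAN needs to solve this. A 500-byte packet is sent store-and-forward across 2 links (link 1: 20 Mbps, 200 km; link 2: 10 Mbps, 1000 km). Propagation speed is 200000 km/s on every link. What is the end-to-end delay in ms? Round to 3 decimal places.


Packet = 500 bytes = 4000 bits. Store-and-forward: sum (t_trans + t_prop) per link.
Link 1: t_trans = 4000/(20*10^6) s = 0.2000 ms; t_prop = 200/200000 s = 1.0000 ms; subtotal = 1.2000 ms
Link 2: t_trans = 4000/(10*10^6) s = 0.4000 ms; t_prop = 1000/200000 s = 5.0000 ms; subtotal = 5.4000 ms
End-to-end = 1.2000 + 5.4000 = 6.6000 ms -> 6.600 ms (3 dp)

6.600


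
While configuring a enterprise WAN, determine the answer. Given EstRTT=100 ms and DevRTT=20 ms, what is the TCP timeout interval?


Given: EstRTT = 100 ms, DevRTT = 20 ms
Timeout = EstRTT + 4 * DevRTT
4 * DevRTT = 4 * 20 = 80
Timeout = 100 + 80 = 180 ms

180


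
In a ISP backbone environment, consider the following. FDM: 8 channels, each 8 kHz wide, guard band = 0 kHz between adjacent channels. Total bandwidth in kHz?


Given: 8 channels, 8 kHz each, guard = 0 kHz
Channel bandwidth = 8 * 8 = 64 kHz
Guard bands = 7 gaps * 0 kHz = 0 kHz
Total = 64 + 0 = 64 kHz

64


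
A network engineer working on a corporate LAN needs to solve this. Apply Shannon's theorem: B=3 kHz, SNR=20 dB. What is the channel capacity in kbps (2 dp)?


Given: B = 3 kHz, SNR = 20 dB
SNR linear = 10^(20/10) = 100
1 + SNR = 101
log2(101) = 6.6582114828
C = 3 * 1000 * 6.6582114828 = 19974.6344 bps
C = 19.974634 kbps -> 19.97 kbps (2 dp)

19.97


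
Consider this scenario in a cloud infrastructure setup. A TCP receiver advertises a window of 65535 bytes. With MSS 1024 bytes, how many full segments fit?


Given: RWND = 65535 bytes, MSS = 1024 bytes
Full segments = floor(RWND / MSS)
Full segments = floor(65535 / 1024)
Full segments = floor(63.999) = 63

63


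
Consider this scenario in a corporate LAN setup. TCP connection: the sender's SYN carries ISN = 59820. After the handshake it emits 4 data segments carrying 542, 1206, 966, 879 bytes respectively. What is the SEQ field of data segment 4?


The SYN occupies sequence number ISN = 59820, so the first data byte is ISN + 1 = 59821.
SEQ of data segment i = (ISN + 1) + sum of payload sizes of segments 1..i-1.
Segment 1: SEQ = 59821, payload = 542 bytes
Segment 2: SEQ = 60363, payload = 1206 bytes
Segment 3: SEQ = 61569, payload = 966 bytes
Segment 4: SEQ = 62535, payload = 879 bytes
SEQ of segment 4 = 59821 + 542 + 1206 + 966 = 62535

62535


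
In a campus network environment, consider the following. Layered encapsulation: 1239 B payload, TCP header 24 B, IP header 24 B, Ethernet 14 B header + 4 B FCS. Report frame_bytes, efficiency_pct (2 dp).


TCP segment = 1239 + 24 = 1263 B
IP packet = 1263 + 24 = 1287 B
Ethernet frame = 1287 + 14 + 4 = 1305 B
Efficiency = app / frame = 1239 / 1305 = 0.949425 = 94.9425% -> 94.94% (2 dp)

1305, 94.94


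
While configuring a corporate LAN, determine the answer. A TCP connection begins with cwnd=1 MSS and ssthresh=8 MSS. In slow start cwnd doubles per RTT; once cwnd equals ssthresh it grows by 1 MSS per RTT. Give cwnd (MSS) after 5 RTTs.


RTT 0: cwnd = 1 MSS (initial)
RTT 1: cwnd = 2 MSS (slow start, doubled)
RTT 2: cwnd = 4 MSS (slow start, doubled)
RTT 3: cwnd = 8 MSS (slow start, doubled)
RTT 4: cwnd = 9 MSS (congestion avoidance, +1)
RTT 5: cwnd = 10 MSS (congestion avoidance, +1)

10


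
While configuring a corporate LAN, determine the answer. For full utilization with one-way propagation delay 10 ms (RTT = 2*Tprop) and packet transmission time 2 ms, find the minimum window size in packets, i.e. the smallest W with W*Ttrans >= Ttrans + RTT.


Given: Ttrans = 2 ms, RTT = 20 ms (= 2 * Tprop, Tprop = 10 ms)
Time until first ACK returns = Ttrans + RTT = 2 + 20 = 22 ms
Need W * Ttrans >= Ttrans + RTT  ->  W >= (Ttrans + RTT) / Ttrans
(Ttrans + RTT) / Ttrans = 22 / 2 = 11
W_min = ceil(11) = 11

11


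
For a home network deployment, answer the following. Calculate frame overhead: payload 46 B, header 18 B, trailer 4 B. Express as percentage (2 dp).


Given: payload = 46 B, header = 18 B, trailer = 4 B
Overhead bytes = header + trailer = 18 + 4 = 22
Total frame = payload + overhead = 46 + 22 = 68
Overhead % = 22 / 68 * 100 = 32.3529% -> 32.35% (2 dp)

32.35


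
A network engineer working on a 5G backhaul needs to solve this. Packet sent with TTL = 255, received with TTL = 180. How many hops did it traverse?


Given: initial TTL = 255, received TTL = 180
Hops = initial TTL - received TTL
Hops = 255 - 180 = 75

75


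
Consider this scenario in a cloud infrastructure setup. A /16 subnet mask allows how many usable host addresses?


Given: subnet mask /16
Host bits = 32 - 16 = 16
Total addresses = 2^16 = 65536
Usable hosts = 65536 - 2 (network + broadcast) = 65534

65534


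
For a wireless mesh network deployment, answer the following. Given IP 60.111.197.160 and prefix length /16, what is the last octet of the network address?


Given: IP = 60.111.197.160, prefix = /16
Subnet mask = 255.255.0.0
Last octet of IP: 160
Last octet of mask: 0
Network last octet = 160 AND 0 = 0

0


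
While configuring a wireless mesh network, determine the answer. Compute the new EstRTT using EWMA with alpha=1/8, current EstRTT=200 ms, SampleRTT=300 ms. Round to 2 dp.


Given: EstRTT = 200 ms, SampleRTT = 300 ms, alpha = 1/8
New EstRTT = (1 - alpha) * EstRTT + alpha * SampleRTT
(7/8) * 200 = 175
(1/8) * 300 = 37.5
New EstRTT = 175 + 37.5 = 212.5 ms -> 212.50 ms (2 dp)

212.50


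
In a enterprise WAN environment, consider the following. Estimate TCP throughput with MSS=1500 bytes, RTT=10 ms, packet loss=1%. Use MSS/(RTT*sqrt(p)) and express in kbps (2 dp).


Given: MSS = 1500 bytes, RTT = 10 ms, loss = 1%
RTT in seconds = 10 / 1000 = 0.01
Loss rate = 1% = 0.01
sqrt(loss) = sqrt(0.01) = 0.1
Throughput (bytes/s) = 1500 / (0.01 * 0.1) = 1500000.0000
Throughput (kbps) = 1500000.0000 * 8 / 1000 = 12000.000000 -> 12000.00 kbps (2 dp)

12000.00


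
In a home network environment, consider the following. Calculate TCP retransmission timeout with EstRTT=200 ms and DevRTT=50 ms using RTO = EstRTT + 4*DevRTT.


Given: EstRTT = 200 ms, DevRTT = 50 ms
Timeout = EstRTT + 4 * DevRTT
4 * DevRTT = 4 * 50 = 200
Timeout = 200 + 200 = 400 ms

400


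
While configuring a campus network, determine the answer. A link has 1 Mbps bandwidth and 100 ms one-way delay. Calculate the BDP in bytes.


Given: bandwidth = 1 Mbps, delay = 100 ms
BDP in bits = 1 * 10^6 * 100 / 1000
BDP in bits = 100000
BDP in bytes = 100000 / 8 = 12500

12500


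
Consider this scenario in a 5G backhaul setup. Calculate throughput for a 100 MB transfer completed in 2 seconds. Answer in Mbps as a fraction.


Given: file = 100 MB, time = 2 s
File in Mb = 100 * 8 = 800 Mb
Throughput = 800 / 2 Mbps
Throughput = 400 Mbps

400


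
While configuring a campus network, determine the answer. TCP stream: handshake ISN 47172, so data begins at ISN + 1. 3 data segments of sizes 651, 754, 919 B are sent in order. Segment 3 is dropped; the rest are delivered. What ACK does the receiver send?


SYN uses sequence number 47172; first data byte = ISN + 1 = 47173.
Segment 1: SEQ = 47173, len = 651 B, covers [47173, 47823]
Segment 2: SEQ = 47824, len = 754 B, covers [47824, 48577]
Segment 3: SEQ = 48578, len = 919 B, covers [48578, 49496] [LOST]
In-order data received: bytes [47173, 48577] (segments 1..2).
Segment 3 missing -> gap begins at byte 48578.
Cumulative ACK = next expected in-order byte = 47173 + 651 + 754 = 48578

48578


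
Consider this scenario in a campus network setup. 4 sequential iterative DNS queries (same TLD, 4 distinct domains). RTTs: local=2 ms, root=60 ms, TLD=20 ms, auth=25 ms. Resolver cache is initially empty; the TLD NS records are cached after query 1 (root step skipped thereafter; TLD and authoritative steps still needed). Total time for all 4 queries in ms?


Lookup 1 (cold cache): local + root + TLD + auth = 2 + 60 + 20 + 25 = 107 ms
Lookups 2..4 (TLD NS cached -> skip root; new domain -> still ask TLD and auth): local + TLD + auth = 2 + 20 + 25 = 47 ms each
Remaining 3 lookups: 3 * 47 = 141 ms
Total = 107 + 141 = 248 ms

248


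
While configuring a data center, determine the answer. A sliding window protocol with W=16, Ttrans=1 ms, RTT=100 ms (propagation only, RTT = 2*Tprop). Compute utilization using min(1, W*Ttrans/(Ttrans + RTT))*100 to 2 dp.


Given: W = 16, Ttrans = 1 ms, RTT = 100 ms (= 2 * Tprop, Tprop = 50 ms)
Cycle time = Ttrans + RTT = 1 + 100 = 101 ms (first packet sent until its ACK returns)
W * Ttrans = 16 * 1 = 16 ms of sending per cycle
W * Ttrans / (Ttrans + RTT) = 16 / 101 = 0.158416
U = min(1, 0.158416) = 0.158416
U% = 15.84%

15.84


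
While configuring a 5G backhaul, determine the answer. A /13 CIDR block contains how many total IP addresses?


Given: CIDR prefix /13
Host bits = 32 - 13 = 19
Total addresses = 2^19 = 524288

524288


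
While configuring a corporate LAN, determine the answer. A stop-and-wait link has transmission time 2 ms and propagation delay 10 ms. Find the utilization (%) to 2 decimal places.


Given: Ttrans = 2 ms, Tprop = 10 ms
RTT = 2 * Tprop = 2 * 10 = 20 ms
U = Ttrans / (Ttrans + RTT)
U = 2 / (2 + 20)
U = 2 / 22 = 0.090909
U% = 9.09%

9.09


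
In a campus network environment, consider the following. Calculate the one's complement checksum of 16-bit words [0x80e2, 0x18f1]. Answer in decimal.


Given words: [0x80e2, 0x18f1]
Step 1: Sum all words
Raw sum = 32994 + 6385 = 39379
One's complement = ~39379 & 0xFFFF = 26156

26156


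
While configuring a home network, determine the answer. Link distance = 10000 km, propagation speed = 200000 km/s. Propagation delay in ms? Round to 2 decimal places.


Given: distance = 10000 km, speed = 200000 km/s
Delay = distance / speed = 10000 / 200000 seconds
Delay in ms = 10000 * 1000 / 200000
Delay = 50.0000 ms
Rounded to 2 dp = 50.00 ms

50.00


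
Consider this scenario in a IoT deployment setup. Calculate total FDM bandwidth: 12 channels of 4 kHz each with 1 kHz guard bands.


Given: 12 channels, 4 kHz each, guard = 1 kHz
Channel bandwidth = 12 * 4 = 48 kHz
Guard bands = 11 gaps * 1 kHz = 11 kHz
Total = 48 + 11 = 59 kHz

59


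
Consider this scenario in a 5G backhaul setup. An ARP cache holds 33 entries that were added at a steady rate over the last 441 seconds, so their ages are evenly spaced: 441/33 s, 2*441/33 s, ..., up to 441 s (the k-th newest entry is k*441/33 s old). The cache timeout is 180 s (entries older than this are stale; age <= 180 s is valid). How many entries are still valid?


Ages are k * 441/33 s for k = 1..33 (spacing = 13.3636 s).
Entry k is valid iff k * 441/33 <= 180 iff k <= 33 * 180 / 441 = 13.4694
n_valid = floor(13.4694) = 13
(n_stale = 33 - 13 = 20)

13


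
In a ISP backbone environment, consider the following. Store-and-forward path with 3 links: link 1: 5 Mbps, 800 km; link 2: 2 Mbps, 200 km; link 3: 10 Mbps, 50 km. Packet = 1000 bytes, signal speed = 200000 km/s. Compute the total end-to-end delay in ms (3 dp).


Packet = 1000 bytes = 8000 bits. Store-and-forward: sum (t_trans + t_prop) per link.
Link 1: t_trans = 8000/(5*10^6) s = 1.6000 ms; t_prop = 800/200000 s = 4.0000 ms; subtotal = 5.6000 ms
Link 2: t_trans = 8000/(2*10^6) s = 4.0000 ms; t_prop = 200/200000 s = 1.0000 ms; subtotal = 5.0000 ms
Link 3: t_trans = 8000/(10*10^6) s = 0.8000 ms; t_prop = 50/200000 s = 0.2500 ms; subtotal = 1.0500 ms
End-to-end = 5.6000 + 5.0000 + 1.0500 = 11.6500 ms -> 11.650 ms (3 dp)

11.650


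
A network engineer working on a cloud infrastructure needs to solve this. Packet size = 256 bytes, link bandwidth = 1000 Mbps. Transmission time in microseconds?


Given: packet = 256 bytes, bandwidth = 1000 Mbps
Packet in bits = 256 * 8 = 2048 bits
Bandwidth = 1000 * 10^6 = 1000000000 bps
Time = 2048 / 1000000000 seconds
Time in us = 2048 * 10^6 / 1000000000 = 2.048

2.048


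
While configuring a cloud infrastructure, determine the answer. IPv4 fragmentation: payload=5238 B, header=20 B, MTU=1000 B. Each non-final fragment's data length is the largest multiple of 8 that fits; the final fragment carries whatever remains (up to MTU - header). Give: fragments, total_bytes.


Max data per non-final fragment = floor((MTU - header)/8)*8 = floor((1000 - 20)/8)*8 = floor(980/8)*8 = 976 B
Final fragment needs no 8-byte alignment: it can carry up to MTU - header = 980 B
Non-final fragments needed = ceil((payload - 980) / 976) = ceil(4258/976) = ceil(4.3627) = 5
Number of fragments = 5 + 1 = 6
Fragment sizes (data): 5 * 976 B + 358 B (last, 358 <= 980 OK)
Total bytes sent = payload + n_frags * header = 5238 + 6*20 = 5238 + 120 = 5358 B

6, 5358


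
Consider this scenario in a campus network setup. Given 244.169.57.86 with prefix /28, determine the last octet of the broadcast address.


Given: IP = 244.169.57.86, prefix = /28
Host bits = 32 - 28 = 4
Network last octet = 86 AND mask = 80
Host part size = 2^4 - 1 = 15
Broadcast last octet = 80 OR 15 = 95

95


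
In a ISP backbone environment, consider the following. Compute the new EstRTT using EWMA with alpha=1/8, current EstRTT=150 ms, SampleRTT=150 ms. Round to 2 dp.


Given: EstRTT = 150 ms, SampleRTT = 150 ms, alpha = 1/8
New EstRTT = (1 - alpha) * EstRTT + alpha * SampleRTT
(7/8) * 150 = 131.25
(1/8) * 150 = 18.75
New EstRTT = 131.25 + 18.75 = 150 ms -> 150.00 ms (2 dp)

150.00


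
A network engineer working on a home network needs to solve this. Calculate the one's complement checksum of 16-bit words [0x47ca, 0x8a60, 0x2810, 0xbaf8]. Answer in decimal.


Given words: [0x47ca, 0x8a60, 0x2810, 0xbaf8]
Step 1: Sum all words
Raw sum = 18378 + 35424 + 10256 + 47864 = 111922
Step 2: Fold carry: (46386 + 1) = 46387
One's complement = ~46387 & 0xFFFF = 19148

19148


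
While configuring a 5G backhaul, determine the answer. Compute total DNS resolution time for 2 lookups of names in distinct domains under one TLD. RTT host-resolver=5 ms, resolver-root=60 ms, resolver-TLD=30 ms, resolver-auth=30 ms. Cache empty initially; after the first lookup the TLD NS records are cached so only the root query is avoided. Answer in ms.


Lookup 1 (cold cache): local + root + TLD + auth = 5 + 60 + 30 + 30 = 125 ms
Lookups 2..2 (TLD NS cached -> skip root; new domain -> still ask TLD and auth): local + TLD + auth = 5 + 30 + 30 = 65 ms each
Remaining 1 lookups: 1 * 65 = 65 ms
Total = 125 + 65 = 190 ms

190


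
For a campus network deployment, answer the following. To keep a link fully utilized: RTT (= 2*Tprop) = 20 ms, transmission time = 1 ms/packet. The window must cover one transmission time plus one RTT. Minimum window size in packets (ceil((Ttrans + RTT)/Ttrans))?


Given: Ttrans = 1 ms, RTT = 20 ms (= 2 * Tprop, Tprop = 10 ms)
Time until first ACK returns = Ttrans + RTT = 1 + 20 = 21 ms
Need W * Ttrans >= Ttrans + RTT  ->  W >= (Ttrans + RTT) / Ttrans
(Ttrans + RTT) / Ttrans = 21 / 1 = 21
W_min = ceil(21) = 21

21


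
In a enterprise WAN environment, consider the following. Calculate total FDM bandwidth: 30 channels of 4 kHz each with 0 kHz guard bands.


Given: 30 channels, 4 kHz each, guard = 0 kHz
Channel bandwidth = 30 * 4 = 120 kHz
Guard bands = 29 gaps * 0 kHz = 0 kHz
Total = 120 + 0 = 120 kHz

120


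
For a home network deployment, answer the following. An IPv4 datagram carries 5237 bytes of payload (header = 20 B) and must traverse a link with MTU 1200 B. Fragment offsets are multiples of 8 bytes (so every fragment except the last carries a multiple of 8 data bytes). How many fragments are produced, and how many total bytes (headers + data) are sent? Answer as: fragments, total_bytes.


Max data per non-final fragment = floor((MTU - header)/8)*8 = floor((1200 - 20)/8)*8 = floor(1180/8)*8 = 1176 B
Final fragment needs no 8-byte alignment: it can carry up to MTU - header = 1180 B
Non-final fragments needed = ceil((payload - 1180) / 1176) = ceil(4057/1176) = ceil(3.4498) = 4
Number of fragments = 4 + 1 = 5
Fragment sizes (data): 4 * 1176 B + 533 B (last, 533 <= 1180 OK)
Total bytes sent = payload + n_frags * header = 5237 + 5*20 = 5237 + 100 = 5337 B

5, 5337


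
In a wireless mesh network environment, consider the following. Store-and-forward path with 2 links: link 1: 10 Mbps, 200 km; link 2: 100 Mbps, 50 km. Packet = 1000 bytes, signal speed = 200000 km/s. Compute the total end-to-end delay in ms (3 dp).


Packet = 1000 bytes = 8000 bits. Store-and-forward: sum (t_trans + t_prop) per link.
Link 1: t_trans = 8000/(10*10^6) s = 0.8000 ms; t_prop = 200/200000 s = 1.0000 ms; subtotal = 1.8000 ms
Link 2: t_trans = 8000/(100*10^6) s = 0.0800 ms; t_prop = 50/200000 s = 0.2500 ms; subtotal = 0.3300 ms
End-to-end = 1.8000 + 0.3300 = 2.1300 ms -> 2.130 ms (3 dp)

2.130


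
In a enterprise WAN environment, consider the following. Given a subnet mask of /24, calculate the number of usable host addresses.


Given: subnet mask /24
Host bits = 32 - 24 = 8
Total addresses = 2^8 = 256
Usable hosts = 256 - 2 (network + broadcast) = 254

254


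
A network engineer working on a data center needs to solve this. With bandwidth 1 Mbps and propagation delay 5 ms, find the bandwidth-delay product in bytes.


Given: bandwidth = 1 Mbps, delay = 5 ms
BDP in bits = 1 * 10^6 * 5 / 1000
BDP in bits = 5000
BDP in bytes = 5000 / 8 = 625

625
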